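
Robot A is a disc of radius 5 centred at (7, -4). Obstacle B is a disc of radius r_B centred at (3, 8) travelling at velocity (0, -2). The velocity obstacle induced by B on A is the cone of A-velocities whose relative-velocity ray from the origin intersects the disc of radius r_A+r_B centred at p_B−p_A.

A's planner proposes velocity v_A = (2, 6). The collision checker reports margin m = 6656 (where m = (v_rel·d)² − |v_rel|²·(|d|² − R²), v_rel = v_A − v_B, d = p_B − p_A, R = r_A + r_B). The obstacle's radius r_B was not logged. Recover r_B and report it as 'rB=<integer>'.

m = 6656
d = (-4, 12);  v_rel = (2, 8),  |v_rel|² = 68
v_rel×d = (2)·(12) − (8)·(-4) = 56
since m = R²·68 − 56²:  R² = (3136 + 6656) / 68 = 144
R = √144 = 12  ⇒  r_B = 12 − 5 = 7

rB=7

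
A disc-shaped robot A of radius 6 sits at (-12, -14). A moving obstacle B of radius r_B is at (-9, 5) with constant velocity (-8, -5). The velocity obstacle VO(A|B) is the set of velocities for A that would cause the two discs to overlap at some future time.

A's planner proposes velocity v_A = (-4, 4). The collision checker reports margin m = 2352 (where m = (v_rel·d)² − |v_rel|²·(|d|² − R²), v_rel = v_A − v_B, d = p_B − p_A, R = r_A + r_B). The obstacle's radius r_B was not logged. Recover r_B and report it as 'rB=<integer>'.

m = 2352
d = (3, 19);  v_rel = (4, 9),  |v_rel|² = 97
v_rel×d = (4)·(19) − (9)·(3) = 49
since m = R²·97 − 49²:  R² = (2401 + 2352) / 97 = 49
R = √49 = 7  ⇒  r_B = 7 − 6 = 1

rB=1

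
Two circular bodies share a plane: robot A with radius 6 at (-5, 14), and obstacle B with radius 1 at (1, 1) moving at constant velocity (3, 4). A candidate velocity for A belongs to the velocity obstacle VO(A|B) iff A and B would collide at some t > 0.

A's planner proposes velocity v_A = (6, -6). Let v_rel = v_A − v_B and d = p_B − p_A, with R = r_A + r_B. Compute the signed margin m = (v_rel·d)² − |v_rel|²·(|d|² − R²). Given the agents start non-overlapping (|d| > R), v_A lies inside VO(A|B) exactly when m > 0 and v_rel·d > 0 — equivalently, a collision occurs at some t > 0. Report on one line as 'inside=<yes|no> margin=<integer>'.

d = (6, -13),  |d|² = 205;  R = 6+1 = 7,  c = 205−7² = 156
v_rel = (3, -10),  |v_rel|² = 109;  v_rel·d = (3)·(6) + (-10)·(-13) = 148
109·t² − 296·t + 156 = 0  ⇒  m = 148² − 109·156 = 4900
m = 4900 > 0,  v_rel·d = 148 > 0  ⇒  inside

inside=yes margin=4900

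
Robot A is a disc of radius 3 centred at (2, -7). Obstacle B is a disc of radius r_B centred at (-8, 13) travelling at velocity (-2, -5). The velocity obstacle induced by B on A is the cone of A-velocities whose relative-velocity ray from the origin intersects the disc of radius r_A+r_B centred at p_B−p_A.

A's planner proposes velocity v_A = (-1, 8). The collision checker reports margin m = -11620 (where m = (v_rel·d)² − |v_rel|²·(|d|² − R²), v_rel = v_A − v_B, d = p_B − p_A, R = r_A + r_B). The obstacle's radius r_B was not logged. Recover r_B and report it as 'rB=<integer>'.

m = -11620
d = (-10, 20);  v_rel = (1, 13),  |v_rel|² = 170
v_rel×d = (1)·(20) − (13)·(-10) = 150
since m = R²·170 − 150²:  R² = (22500 + -11620) / 170 = 64
R = √64 = 8  ⇒  r_B = 8 − 3 = 5

rB=5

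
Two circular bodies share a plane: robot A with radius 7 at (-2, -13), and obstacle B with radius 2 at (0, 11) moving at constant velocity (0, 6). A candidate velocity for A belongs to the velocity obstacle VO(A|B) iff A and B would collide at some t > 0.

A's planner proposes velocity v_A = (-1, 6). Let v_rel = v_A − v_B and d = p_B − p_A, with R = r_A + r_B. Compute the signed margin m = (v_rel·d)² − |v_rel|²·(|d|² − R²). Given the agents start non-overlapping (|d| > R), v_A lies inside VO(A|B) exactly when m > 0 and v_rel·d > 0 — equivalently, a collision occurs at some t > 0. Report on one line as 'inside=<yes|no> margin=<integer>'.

d = (2, 24),  |d|² = 580;  R = 7+2 = 9,  c = 580−9² = 499
v_rel = (-1, 0),  |v_rel|² = 1;  v_rel·d = (-1)·(2) + (0)·(24) = -2
1·t² + 4·t + 499 = 0  ⇒  m = (-2)² − 1·499 = -495
m = -495 < 0,  v_rel·d = -2 < 0  ⇒  outside

inside=no margin=-495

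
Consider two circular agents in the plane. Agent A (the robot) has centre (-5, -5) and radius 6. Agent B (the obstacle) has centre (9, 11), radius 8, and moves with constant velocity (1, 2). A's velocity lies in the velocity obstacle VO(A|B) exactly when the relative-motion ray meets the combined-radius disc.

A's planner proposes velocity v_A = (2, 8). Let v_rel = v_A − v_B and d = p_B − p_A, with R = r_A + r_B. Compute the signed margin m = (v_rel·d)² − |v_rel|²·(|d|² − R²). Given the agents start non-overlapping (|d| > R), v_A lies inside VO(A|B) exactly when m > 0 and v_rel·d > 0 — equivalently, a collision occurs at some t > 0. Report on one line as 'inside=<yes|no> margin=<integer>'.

d = (14, 16),  |d|² = 452;  R = 6+8 = 14,  c = 452−14² = 256
v_rel = (1, 6),  |v_rel|² = 37;  v_rel·d = (1)·(14) + (6)·(16) = 110
37·t² − 220·t + 256 = 0  ⇒  m = 110² − 37·256 = 2628
m = 2628 > 0,  v_rel·d = 110 > 0  ⇒  inside

inside=yes margin=2628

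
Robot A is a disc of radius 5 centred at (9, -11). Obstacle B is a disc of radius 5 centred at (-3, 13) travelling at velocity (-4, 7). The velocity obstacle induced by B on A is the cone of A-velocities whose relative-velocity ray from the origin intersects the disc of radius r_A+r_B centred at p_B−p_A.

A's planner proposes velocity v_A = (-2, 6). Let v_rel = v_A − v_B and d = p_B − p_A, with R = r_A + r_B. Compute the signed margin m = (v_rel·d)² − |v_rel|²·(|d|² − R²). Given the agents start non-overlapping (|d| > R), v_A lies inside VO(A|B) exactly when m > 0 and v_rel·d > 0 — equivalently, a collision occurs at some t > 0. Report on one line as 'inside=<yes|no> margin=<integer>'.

d = (-12, 24),  |d|² = 720;  R = 5+5 = 10,  c = 720−10² = 620
v_rel = (2, -1),  |v_rel|² = 5;  v_rel·d = (2)·(-12) + (-1)·(24) = -48
5·t² + 96·t + 620 = 0  ⇒  m = (-48)² − 5·620 = -796
m = -796 < 0,  v_rel·d = -48 < 0  ⇒  outside

inside=no margin=-796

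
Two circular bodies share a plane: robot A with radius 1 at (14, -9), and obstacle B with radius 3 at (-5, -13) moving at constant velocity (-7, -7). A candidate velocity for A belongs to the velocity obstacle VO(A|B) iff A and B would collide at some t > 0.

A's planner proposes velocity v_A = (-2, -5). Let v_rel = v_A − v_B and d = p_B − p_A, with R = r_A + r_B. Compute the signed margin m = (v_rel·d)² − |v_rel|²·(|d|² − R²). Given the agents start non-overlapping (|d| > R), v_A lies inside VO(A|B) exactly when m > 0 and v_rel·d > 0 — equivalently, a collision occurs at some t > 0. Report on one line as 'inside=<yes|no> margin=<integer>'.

d = (-19, -4),  |d|² = 377;  R = 1+3 = 4,  c = 377−4² = 361
v_rel = (5, 2),  |v_rel|² = 29;  v_rel·d = (5)·(-19) + (2)·(-4) = -103
29·t² + 206·t + 361 = 0  ⇒  m = (-103)² − 29·361 = 140
m = 140 > 0,  v_rel·d = -103 < 0  ⇒  outside

inside=no margin=140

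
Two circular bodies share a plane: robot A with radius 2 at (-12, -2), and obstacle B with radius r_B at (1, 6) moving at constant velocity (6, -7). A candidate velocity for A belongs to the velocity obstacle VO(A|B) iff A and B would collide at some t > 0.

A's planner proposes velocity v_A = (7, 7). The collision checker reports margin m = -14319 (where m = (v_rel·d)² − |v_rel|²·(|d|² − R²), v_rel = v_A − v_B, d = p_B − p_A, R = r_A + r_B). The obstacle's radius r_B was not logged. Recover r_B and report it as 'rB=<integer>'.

m = -14319
d = (13, 8);  v_rel = (1, 14),  |v_rel|² = 197
v_rel×d = (1)·(8) − (14)·(13) = -174
since m = R²·197 − (-174)²:  R² = (30276 + -14319) / 197 = 81
R = √81 = 9  ⇒  r_B = 9 − 2 = 7

rB=7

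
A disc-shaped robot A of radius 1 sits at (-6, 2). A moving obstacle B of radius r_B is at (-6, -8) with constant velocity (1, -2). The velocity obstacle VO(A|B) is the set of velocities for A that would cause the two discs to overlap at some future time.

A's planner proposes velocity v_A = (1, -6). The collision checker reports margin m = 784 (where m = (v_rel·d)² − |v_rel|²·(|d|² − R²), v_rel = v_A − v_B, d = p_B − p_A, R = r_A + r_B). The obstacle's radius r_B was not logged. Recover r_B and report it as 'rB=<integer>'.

m = 784
d = (0, -10);  v_rel = (0, -4),  |v_rel|² = 16
v_rel×d = (0)·(-10) − (-4)·(0) = 0
since m = R²·16 − 0²:  R² = (0 + 784) / 16 = 49
R = √49 = 7  ⇒  r_B = 7 − 1 = 6

rB=6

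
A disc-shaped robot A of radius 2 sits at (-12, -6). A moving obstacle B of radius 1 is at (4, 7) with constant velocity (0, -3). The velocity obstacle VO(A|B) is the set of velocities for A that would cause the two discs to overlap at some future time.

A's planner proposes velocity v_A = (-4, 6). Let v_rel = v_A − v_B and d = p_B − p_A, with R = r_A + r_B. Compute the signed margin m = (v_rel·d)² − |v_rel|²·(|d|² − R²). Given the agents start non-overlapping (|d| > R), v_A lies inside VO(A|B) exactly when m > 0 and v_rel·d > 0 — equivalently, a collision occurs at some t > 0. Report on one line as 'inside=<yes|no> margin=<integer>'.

d = (16, 13),  |d|² = 425;  R = 2+1 = 3,  c = 425−3² = 416
v_rel = (-4, 9),  |v_rel|² = 97;  v_rel·d = (-4)·(16) + (9)·(13) = 53
97·t² − 106·t + 416 = 0  ⇒  m = 53² − 97·416 = -37543
m = -37543 < 0,  v_rel·d = 53 > 0  ⇒  outside

inside=no margin=-37543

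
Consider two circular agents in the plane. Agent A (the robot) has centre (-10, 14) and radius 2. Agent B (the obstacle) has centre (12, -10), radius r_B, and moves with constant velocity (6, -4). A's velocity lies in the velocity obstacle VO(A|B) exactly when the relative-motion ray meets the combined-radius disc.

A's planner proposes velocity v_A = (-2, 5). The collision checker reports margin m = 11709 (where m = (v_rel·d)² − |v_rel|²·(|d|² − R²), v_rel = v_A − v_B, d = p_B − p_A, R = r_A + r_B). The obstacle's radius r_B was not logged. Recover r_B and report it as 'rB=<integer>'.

m = 11709
d = (22, -24);  v_rel = (-8, 9),  |v_rel|² = 145
v_rel×d = (-8)·(-24) − (9)·(22) = -6
since m = R²·145 − (-6)²:  R² = (36 + 11709) / 145 = 81
R = √81 = 9  ⇒  r_B = 9 − 2 = 7

rB=7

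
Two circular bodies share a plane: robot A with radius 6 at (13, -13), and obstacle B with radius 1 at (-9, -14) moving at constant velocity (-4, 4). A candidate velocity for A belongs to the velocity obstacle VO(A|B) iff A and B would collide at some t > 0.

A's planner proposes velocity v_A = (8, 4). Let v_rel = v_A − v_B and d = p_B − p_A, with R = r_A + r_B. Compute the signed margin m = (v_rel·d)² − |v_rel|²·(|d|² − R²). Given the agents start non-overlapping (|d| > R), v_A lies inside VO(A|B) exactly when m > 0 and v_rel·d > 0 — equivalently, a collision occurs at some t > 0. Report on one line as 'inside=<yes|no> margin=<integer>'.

d = (-22, -1),  |d|² = 485;  R = 6+1 = 7,  c = 485−7² = 436
v_rel = (12, 0),  |v_rel|² = 144;  v_rel·d = (12)·(-22) + (0)·(-1) = -264
144·t² + 528·t + 436 = 0  ⇒  m = (-264)² − 144·436 = 6912
m = 6912 > 0,  v_rel·d = -264 < 0  ⇒  outside

inside=no margin=6912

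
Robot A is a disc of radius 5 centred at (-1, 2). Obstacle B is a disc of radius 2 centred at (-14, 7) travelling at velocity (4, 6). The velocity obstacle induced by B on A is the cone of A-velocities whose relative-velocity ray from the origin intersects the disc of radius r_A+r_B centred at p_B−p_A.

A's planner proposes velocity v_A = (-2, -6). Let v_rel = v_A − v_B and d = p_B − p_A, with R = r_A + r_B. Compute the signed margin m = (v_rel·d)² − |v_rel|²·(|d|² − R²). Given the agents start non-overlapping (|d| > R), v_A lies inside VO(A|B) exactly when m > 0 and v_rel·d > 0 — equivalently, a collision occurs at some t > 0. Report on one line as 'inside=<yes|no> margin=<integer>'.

d = (-13, 5),  |d|² = 194;  R = 5+2 = 7,  c = 194−7² = 145
v_rel = (-6, -12),  |v_rel|² = 180;  v_rel·d = (-6)·(-13) + (-12)·(5) = 18
180·t² − 36·t + 145 = 0  ⇒  m = 18² − 180·145 = -25776
m = -25776 < 0,  v_rel·d = 18 > 0  ⇒  outside

inside=no margin=-25776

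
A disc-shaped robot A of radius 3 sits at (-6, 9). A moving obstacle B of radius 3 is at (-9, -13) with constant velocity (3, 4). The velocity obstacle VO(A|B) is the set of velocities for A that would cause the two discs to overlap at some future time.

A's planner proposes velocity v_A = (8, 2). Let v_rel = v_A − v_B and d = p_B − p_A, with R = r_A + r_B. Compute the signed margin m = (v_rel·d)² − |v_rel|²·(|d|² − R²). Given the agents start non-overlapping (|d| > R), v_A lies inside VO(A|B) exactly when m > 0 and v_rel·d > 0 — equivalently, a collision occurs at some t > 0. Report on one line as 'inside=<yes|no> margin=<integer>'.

d = (-3, -22),  |d|² = 493;  R = 3+3 = 6,  c = 493−6² = 457
v_rel = (5, -2),  |v_rel|² = 29;  v_rel·d = (5)·(-3) + (-2)·(-22) = 29
29·t² − 58·t + 457 = 0  ⇒  m = 29² − 29·457 = -12412
m = -12412 < 0,  v_rel·d = 29 > 0  ⇒  outside

inside=no margin=-12412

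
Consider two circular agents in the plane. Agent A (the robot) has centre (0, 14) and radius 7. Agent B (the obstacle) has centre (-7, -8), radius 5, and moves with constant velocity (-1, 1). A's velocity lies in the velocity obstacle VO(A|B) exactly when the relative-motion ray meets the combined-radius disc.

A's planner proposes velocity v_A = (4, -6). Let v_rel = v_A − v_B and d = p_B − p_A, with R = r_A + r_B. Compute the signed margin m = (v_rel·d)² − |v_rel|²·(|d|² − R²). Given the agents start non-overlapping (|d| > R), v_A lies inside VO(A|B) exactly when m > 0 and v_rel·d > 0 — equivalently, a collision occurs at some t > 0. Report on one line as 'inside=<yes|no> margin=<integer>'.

d = (-7, -22),  |d|² = 533;  R = 7+5 = 12,  c = 533−12² = 389
v_rel = (5, -7),  |v_rel|² = 74;  v_rel·d = (5)·(-7) + (-7)·(-22) = 119
74·t² − 238·t + 389 = 0  ⇒  m = 119² − 74·389 = -14625
m = -14625 < 0,  v_rel·d = 119 > 0  ⇒  outside

inside=no margin=-14625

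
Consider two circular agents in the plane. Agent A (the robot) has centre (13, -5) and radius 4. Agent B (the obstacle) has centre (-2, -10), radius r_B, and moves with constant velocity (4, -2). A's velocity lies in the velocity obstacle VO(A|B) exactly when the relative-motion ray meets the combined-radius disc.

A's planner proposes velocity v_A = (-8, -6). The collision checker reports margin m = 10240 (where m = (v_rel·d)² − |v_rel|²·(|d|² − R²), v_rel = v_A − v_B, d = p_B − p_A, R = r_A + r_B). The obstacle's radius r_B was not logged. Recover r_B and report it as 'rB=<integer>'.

m = 10240
d = (-15, -5);  v_rel = (-12, -4),  |v_rel|² = 160
v_rel×d = (-12)·(-5) − (-4)·(-15) = 0
since m = R²·160 − 0²:  R² = (0 + 10240) / 160 = 64
R = √64 = 8  ⇒  r_B = 8 − 4 = 4

rB=4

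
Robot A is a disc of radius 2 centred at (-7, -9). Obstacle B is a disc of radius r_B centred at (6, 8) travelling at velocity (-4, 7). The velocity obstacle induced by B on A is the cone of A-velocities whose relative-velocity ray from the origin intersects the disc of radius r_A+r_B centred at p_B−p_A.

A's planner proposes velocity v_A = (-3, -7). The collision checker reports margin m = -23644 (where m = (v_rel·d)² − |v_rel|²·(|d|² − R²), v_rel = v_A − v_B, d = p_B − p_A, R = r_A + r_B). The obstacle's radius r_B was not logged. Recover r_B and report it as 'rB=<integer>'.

m = -23644
d = (13, 17);  v_rel = (1, -14),  |v_rel|² = 197
v_rel×d = (1)·(17) − (-14)·(13) = 199
since m = R²·197 − 199²:  R² = (39601 + -23644) / 197 = 81
R = √81 = 9  ⇒  r_B = 9 − 2 = 7

rB=7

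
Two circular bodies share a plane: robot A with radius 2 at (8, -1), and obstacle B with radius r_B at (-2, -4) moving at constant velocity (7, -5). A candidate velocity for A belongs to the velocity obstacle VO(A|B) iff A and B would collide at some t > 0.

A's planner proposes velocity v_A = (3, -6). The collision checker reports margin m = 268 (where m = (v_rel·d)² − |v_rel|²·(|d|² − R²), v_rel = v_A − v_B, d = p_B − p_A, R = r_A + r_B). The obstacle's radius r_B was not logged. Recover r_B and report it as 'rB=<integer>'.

m = 268
d = (-10, -3);  v_rel = (-4, -1),  |v_rel|² = 17
v_rel×d = (-4)·(-3) − (-1)·(-10) = 2
since m = R²·17 − 2²:  R² = (4 + 268) / 17 = 16
R = √16 = 4  ⇒  r_B = 4 − 2 = 2

rB=2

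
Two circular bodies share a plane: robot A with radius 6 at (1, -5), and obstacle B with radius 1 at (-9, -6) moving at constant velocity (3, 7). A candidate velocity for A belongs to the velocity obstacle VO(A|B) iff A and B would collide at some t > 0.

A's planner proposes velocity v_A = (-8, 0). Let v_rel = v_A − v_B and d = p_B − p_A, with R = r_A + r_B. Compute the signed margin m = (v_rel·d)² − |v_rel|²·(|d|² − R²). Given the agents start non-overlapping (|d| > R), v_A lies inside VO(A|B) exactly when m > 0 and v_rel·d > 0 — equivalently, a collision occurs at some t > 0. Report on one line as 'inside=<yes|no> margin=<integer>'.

d = (-10, -1),  |d|² = 101;  R = 6+1 = 7,  c = 101−7² = 52
v_rel = (-11, -7),  |v_rel|² = 170;  v_rel·d = (-11)·(-10) + (-7)·(-1) = 117
170·t² − 234·t + 52 = 0  ⇒  m = 117² − 170·52 = 4849
m = 4849 > 0,  v_rel·d = 117 > 0  ⇒  inside

inside=yes margin=4849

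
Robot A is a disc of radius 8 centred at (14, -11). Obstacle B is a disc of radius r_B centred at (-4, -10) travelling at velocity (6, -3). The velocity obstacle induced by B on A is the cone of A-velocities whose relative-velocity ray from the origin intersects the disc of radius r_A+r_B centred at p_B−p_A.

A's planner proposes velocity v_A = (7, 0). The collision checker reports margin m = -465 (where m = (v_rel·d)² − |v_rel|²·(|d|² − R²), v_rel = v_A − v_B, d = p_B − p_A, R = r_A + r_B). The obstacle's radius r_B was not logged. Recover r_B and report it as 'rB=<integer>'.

m = -465
d = (-18, 1);  v_rel = (1, 3),  |v_rel|² = 10
v_rel×d = (1)·(1) − (3)·(-18) = 55
since m = R²·10 − 55²:  R² = (3025 + -465) / 10 = 256
R = √256 = 16  ⇒  r_B = 16 − 8 = 8

rB=8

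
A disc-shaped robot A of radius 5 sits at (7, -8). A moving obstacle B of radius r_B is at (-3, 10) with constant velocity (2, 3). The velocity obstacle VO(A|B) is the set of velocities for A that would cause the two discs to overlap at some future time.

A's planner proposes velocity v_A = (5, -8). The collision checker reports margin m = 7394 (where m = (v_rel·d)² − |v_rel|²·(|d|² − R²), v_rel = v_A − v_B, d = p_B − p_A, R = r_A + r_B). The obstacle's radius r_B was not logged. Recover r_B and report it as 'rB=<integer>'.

m = 7394
d = (-10, 18);  v_rel = (3, -11),  |v_rel|² = 130
v_rel×d = (3)·(18) − (-11)·(-10) = -56
since m = R²·130 − (-56)²:  R² = (3136 + 7394) / 130 = 81
R = √81 = 9  ⇒  r_B = 9 − 5 = 4

rB=4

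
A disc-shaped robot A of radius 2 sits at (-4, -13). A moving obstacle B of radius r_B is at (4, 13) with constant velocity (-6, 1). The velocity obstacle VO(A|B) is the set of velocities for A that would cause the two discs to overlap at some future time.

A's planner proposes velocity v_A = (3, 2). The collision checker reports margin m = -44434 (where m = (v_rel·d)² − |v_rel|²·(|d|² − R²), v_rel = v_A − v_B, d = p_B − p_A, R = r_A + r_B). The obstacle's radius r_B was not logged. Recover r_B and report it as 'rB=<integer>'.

m = -44434
d = (8, 26);  v_rel = (9, 1),  |v_rel|² = 82
v_rel×d = (9)·(26) − (1)·(8) = 226
since m = R²·82 − 226²:  R² = (51076 + -44434) / 82 = 81
R = √81 = 9  ⇒  r_B = 9 − 2 = 7

rB=7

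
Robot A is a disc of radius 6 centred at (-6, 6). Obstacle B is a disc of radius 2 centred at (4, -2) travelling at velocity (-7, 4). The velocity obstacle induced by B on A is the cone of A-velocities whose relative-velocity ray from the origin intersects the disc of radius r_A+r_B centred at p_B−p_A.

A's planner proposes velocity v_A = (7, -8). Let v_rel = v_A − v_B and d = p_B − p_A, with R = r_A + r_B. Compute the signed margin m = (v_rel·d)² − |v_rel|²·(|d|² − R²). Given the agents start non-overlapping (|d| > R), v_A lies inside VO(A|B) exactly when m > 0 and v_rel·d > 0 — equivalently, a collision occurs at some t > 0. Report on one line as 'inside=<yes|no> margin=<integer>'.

d = (10, -8),  |d|² = 164;  R = 6+2 = 8,  c = 164−8² = 100
v_rel = (14, -12),  |v_rel|² = 340;  v_rel·d = (14)·(10) + (-12)·(-8) = 236
340·t² − 472·t + 100 = 0  ⇒  m = 236² − 340·100 = 21696
m = 21696 > 0,  v_rel·d = 236 > 0  ⇒  inside

inside=yes margin=21696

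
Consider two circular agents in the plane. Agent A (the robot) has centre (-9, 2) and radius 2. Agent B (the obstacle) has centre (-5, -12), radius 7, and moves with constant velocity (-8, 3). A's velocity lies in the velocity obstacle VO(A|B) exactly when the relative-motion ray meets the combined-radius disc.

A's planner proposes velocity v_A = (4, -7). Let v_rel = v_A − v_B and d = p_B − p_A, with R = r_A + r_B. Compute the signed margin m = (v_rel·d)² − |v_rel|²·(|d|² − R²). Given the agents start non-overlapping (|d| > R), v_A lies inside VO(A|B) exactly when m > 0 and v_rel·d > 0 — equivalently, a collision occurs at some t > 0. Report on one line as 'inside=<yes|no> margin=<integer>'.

d = (4, -14),  |d|² = 212;  R = 2+7 = 9,  c = 212−9² = 131
v_rel = (12, -10),  |v_rel|² = 244;  v_rel·d = (12)·(4) + (-10)·(-14) = 188
244·t² − 376·t + 131 = 0  ⇒  m = 188² − 244·131 = 3380
m = 3380 > 0,  v_rel·d = 188 > 0  ⇒  inside

inside=yes margin=3380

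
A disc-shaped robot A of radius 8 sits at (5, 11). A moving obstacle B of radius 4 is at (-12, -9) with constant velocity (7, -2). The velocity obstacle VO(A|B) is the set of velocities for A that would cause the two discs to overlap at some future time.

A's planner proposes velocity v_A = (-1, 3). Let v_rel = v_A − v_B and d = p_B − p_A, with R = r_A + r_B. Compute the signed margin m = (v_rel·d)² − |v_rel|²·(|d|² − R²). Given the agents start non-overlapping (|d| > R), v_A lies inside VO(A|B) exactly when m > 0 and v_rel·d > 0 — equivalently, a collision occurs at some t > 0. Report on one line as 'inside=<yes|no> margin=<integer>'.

d = (-17, -20),  |d|² = 689;  R = 8+4 = 12,  c = 689−12² = 545
v_rel = (-8, 5),  |v_rel|² = 89;  v_rel·d = (-8)·(-17) + (5)·(-20) = 36
89·t² − 72·t + 545 = 0  ⇒  m = 36² − 89·545 = -47209
m = -47209 < 0,  v_rel·d = 36 > 0  ⇒  outside

inside=no margin=-47209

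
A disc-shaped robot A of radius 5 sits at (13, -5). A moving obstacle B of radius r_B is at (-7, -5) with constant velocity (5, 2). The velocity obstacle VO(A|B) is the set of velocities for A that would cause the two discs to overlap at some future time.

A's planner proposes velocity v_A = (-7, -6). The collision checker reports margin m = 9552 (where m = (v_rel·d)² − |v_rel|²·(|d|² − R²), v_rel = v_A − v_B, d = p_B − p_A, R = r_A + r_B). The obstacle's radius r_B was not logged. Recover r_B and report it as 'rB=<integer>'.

m = 9552
d = (-20, 0);  v_rel = (-12, -8),  |v_rel|² = 208
v_rel×d = (-12)·(0) − (-8)·(-20) = -160
since m = R²·208 − (-160)²:  R² = (25600 + 9552) / 208 = 169
R = √169 = 13  ⇒  r_B = 13 − 5 = 8

rB=8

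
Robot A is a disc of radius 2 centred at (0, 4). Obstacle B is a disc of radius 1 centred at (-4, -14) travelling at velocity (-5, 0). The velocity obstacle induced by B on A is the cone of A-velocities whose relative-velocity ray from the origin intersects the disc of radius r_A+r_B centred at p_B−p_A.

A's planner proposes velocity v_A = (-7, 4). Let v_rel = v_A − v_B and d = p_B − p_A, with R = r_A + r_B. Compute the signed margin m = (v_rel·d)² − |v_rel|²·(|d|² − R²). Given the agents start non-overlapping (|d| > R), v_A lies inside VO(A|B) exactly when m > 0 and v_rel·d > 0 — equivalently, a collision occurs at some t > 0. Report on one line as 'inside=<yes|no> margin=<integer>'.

d = (-4, -18),  |d|² = 340;  R = 2+1 = 3,  c = 340−3² = 331
v_rel = (-2, 4),  |v_rel|² = 20;  v_rel·d = (-2)·(-4) + (4)·(-18) = -64
20·t² + 128·t + 331 = 0  ⇒  m = (-64)² − 20·331 = -2524
m = -2524 < 0,  v_rel·d = -64 < 0  ⇒  outside

inside=no margin=-2524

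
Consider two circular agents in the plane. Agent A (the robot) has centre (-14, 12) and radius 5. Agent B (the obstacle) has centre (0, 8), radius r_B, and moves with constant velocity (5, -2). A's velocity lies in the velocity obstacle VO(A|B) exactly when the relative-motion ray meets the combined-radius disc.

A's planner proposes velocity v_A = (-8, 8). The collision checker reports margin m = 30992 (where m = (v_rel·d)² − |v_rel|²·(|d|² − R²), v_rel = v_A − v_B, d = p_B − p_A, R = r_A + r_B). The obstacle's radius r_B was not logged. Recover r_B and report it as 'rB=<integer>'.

m = 30992
d = (14, -4);  v_rel = (-13, 10),  |v_rel|² = 269
v_rel×d = (-13)·(-4) − (10)·(14) = -88
since m = R²·269 − (-88)²:  R² = (7744 + 30992) / 269 = 144
R = √144 = 12  ⇒  r_B = 12 − 5 = 7

rB=7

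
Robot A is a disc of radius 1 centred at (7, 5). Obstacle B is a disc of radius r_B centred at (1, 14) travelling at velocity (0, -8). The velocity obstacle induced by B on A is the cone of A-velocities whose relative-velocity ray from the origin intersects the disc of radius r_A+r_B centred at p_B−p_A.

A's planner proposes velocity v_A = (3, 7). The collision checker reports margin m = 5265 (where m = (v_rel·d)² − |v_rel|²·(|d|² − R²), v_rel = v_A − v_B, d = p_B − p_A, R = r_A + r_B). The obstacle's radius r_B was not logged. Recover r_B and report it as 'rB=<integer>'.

m = 5265
d = (-6, 9);  v_rel = (3, 15),  |v_rel|² = 234
v_rel×d = (3)·(9) − (15)·(-6) = 117
since m = R²·234 − 117²:  R² = (13689 + 5265) / 234 = 81
R = √81 = 9  ⇒  r_B = 9 − 1 = 8

rB=8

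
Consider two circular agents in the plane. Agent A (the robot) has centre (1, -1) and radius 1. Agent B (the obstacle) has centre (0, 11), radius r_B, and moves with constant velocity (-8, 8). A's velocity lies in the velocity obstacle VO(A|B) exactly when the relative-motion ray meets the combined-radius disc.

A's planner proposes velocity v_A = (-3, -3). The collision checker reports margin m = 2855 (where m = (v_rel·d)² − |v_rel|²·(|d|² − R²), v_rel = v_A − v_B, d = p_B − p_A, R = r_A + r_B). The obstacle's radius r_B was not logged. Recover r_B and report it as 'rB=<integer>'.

m = 2855
d = (-1, 12);  v_rel = (5, -11),  |v_rel|² = 146
v_rel×d = (5)·(12) − (-11)·(-1) = 49
since m = R²·146 − 49²:  R² = (2401 + 2855) / 146 = 36
R = √36 = 6  ⇒  r_B = 6 − 1 = 5

rB=5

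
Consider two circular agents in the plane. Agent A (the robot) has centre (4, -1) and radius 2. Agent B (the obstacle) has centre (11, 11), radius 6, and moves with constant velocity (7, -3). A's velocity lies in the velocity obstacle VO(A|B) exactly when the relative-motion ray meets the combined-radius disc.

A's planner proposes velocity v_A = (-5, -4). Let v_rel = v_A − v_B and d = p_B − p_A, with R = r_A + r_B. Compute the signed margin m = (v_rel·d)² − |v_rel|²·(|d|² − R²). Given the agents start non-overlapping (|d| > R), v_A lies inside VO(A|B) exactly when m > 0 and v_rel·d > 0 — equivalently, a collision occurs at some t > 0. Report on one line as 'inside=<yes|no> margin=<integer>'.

d = (7, 12),  |d|² = 193;  R = 2+6 = 8,  c = 193−8² = 129
v_rel = (-12, -1),  |v_rel|² = 145;  v_rel·d = (-12)·(7) + (-1)·(12) = -96
145·t² + 192·t + 129 = 0  ⇒  m = (-96)² − 145·129 = -9489
m = -9489 < 0,  v_rel·d = -96 < 0  ⇒  outside

inside=no margin=-9489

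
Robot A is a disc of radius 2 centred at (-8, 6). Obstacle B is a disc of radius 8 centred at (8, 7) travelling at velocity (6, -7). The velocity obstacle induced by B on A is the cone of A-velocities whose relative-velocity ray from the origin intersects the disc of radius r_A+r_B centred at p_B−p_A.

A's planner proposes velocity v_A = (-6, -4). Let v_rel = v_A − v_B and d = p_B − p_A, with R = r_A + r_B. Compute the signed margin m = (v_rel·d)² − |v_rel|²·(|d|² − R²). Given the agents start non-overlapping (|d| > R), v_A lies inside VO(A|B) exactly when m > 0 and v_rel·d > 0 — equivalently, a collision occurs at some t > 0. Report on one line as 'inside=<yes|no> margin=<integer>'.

d = (16, 1),  |d|² = 257;  R = 2+8 = 10,  c = 257−10² = 157
v_rel = (-12, 3),  |v_rel|² = 153;  v_rel·d = (-12)·(16) + (3)·(1) = -189
153·t² + 378·t + 157 = 0  ⇒  m = (-189)² − 153·157 = 11700
m = 11700 > 0,  v_rel·d = -189 < 0  ⇒  outside

inside=no margin=11700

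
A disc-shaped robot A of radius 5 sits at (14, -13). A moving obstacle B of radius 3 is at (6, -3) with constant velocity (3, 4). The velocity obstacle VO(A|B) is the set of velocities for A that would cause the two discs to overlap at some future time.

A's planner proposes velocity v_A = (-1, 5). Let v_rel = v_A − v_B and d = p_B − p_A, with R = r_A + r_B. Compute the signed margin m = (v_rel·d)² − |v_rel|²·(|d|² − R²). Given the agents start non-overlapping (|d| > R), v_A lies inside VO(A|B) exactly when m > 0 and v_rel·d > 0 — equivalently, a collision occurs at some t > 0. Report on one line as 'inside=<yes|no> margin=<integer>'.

d = (-8, 10),  |d|² = 164;  R = 5+3 = 8,  c = 164−8² = 100
v_rel = (-4, 1),  |v_rel|² = 17;  v_rel·d = (-4)·(-8) + (1)·(10) = 42
17·t² − 84·t + 100 = 0  ⇒  m = 42² − 17·100 = 64
m = 64 > 0,  v_rel·d = 42 > 0  ⇒  inside

inside=yes margin=64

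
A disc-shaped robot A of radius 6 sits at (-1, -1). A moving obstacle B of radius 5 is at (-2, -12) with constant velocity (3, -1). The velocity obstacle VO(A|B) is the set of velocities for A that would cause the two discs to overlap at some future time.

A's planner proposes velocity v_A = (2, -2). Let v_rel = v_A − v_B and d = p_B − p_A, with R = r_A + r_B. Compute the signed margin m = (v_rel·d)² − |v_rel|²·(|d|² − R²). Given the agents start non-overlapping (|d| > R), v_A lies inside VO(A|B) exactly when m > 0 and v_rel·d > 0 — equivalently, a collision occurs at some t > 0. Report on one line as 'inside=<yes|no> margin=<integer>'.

d = (-1, -11),  |d|² = 122;  R = 6+5 = 11,  c = 122−11² = 1
v_rel = (-1, -1),  |v_rel|² = 2;  v_rel·d = (-1)·(-1) + (-1)·(-11) = 12
2·t² − 24·t + 1 = 0  ⇒  m = 12² − 2·1 = 142
m = 142 > 0,  v_rel·d = 12 > 0  ⇒  inside

inside=yes margin=142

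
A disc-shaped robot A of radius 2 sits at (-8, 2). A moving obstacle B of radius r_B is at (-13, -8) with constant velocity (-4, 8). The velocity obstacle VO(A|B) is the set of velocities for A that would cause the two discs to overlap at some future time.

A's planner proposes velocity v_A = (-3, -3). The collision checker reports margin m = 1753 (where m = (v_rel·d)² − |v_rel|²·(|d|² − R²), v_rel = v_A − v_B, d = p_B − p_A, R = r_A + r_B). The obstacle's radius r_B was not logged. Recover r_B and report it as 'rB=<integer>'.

m = 1753
d = (-5, -10);  v_rel = (1, -11),  |v_rel|² = 122
v_rel×d = (1)·(-10) − (-11)·(-5) = -65
since m = R²·122 − (-65)²:  R² = (4225 + 1753) / 122 = 49
R = √49 = 7  ⇒  r_B = 7 − 2 = 5

rB=5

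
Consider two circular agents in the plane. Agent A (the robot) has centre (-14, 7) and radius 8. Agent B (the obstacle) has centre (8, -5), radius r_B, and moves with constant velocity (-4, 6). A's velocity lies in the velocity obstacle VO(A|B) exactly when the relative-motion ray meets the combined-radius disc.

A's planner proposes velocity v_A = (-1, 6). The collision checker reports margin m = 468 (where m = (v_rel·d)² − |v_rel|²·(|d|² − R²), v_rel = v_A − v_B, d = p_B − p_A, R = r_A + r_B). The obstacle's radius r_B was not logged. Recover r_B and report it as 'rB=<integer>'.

m = 468
d = (22, -12);  v_rel = (3, 0),  |v_rel|² = 9
v_rel×d = (3)·(-12) − (0)·(22) = -36
since m = R²·9 − (-36)²:  R² = (1296 + 468) / 9 = 196
R = √196 = 14  ⇒  r_B = 14 − 8 = 6

rB=6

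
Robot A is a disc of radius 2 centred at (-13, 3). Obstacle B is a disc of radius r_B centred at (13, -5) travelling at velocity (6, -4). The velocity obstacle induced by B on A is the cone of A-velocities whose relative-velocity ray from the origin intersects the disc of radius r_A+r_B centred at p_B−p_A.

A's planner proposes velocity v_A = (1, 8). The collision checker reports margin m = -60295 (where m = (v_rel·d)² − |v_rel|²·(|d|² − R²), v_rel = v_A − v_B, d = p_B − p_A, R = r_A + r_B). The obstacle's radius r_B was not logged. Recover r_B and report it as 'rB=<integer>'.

m = -60295
d = (26, -8);  v_rel = (-5, 12),  |v_rel|² = 169
v_rel×d = (-5)·(-8) − (12)·(26) = -272
since m = R²·169 − (-272)²:  R² = (73984 + -60295) / 169 = 81
R = √81 = 9  ⇒  r_B = 9 − 2 = 7

rB=7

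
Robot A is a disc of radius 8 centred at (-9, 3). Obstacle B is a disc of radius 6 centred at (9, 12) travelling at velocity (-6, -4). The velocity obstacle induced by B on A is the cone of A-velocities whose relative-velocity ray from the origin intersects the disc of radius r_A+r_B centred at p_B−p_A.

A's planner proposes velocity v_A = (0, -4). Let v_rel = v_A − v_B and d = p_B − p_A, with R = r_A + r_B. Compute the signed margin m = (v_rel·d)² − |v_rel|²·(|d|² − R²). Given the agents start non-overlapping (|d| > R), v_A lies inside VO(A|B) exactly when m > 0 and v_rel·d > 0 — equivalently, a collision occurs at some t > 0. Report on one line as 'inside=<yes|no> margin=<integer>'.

d = (18, 9),  |d|² = 405;  R = 8+6 = 14,  c = 405−14² = 209
v_rel = (6, 0),  |v_rel|² = 36;  v_rel·d = (6)·(18) + (0)·(9) = 108
36·t² − 216·t + 209 = 0  ⇒  m = 108² − 36·209 = 4140
m = 4140 > 0,  v_rel·d = 108 > 0  ⇒  inside

inside=yes margin=4140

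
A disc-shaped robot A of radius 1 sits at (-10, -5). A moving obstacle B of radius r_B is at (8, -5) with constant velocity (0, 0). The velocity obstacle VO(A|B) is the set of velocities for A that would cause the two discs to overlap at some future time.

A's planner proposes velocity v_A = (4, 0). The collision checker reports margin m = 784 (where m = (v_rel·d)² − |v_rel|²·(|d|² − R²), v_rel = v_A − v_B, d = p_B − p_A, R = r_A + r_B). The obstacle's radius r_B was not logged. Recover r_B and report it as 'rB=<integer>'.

m = 784
d = (18, 0);  v_rel = (4, 0),  |v_rel|² = 16
v_rel×d = (4)·(0) − (0)·(18) = 0
since m = R²·16 − 0²:  R² = (0 + 784) / 16 = 49
R = √49 = 7  ⇒  r_B = 7 − 1 = 6

rB=6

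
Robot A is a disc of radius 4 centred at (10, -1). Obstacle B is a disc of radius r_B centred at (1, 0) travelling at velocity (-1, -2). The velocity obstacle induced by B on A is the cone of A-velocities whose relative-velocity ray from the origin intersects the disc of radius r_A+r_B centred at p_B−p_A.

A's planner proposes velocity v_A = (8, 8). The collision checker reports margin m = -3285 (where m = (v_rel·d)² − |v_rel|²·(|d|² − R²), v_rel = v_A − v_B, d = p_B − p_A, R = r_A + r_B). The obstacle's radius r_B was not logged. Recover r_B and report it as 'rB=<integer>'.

m = -3285
d = (-9, 1);  v_rel = (9, 10),  |v_rel|² = 181
v_rel×d = (9)·(1) − (10)·(-9) = 99
since m = R²·181 − 99²:  R² = (9801 + -3285) / 181 = 36
R = √36 = 6  ⇒  r_B = 6 − 4 = 2

rB=2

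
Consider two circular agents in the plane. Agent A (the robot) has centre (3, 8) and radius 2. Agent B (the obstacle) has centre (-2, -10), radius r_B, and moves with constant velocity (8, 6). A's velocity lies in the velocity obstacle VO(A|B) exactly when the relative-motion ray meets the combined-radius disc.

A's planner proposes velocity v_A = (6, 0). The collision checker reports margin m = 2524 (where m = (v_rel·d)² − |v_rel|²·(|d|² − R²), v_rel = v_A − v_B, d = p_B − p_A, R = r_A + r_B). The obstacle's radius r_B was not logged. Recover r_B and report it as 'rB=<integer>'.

m = 2524
d = (-5, -18);  v_rel = (-2, -6),  |v_rel|² = 40
v_rel×d = (-2)·(-18) − (-6)·(-5) = 6
since m = R²·40 − 6²:  R² = (36 + 2524) / 40 = 64
R = √64 = 8  ⇒  r_B = 8 − 2 = 6

rB=6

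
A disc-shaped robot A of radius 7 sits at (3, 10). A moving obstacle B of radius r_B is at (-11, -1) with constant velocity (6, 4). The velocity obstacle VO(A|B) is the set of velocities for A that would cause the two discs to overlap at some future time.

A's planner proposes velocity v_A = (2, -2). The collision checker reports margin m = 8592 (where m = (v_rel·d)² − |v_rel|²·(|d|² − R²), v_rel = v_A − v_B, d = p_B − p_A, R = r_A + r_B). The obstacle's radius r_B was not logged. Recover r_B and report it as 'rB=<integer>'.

m = 8592
d = (-14, -11);  v_rel = (-4, -6),  |v_rel|² = 52
v_rel×d = (-4)·(-11) − (-6)·(-14) = -40
since m = R²·52 − (-40)²:  R² = (1600 + 8592) / 52 = 196
R = √196 = 14  ⇒  r_B = 14 − 7 = 7

rB=7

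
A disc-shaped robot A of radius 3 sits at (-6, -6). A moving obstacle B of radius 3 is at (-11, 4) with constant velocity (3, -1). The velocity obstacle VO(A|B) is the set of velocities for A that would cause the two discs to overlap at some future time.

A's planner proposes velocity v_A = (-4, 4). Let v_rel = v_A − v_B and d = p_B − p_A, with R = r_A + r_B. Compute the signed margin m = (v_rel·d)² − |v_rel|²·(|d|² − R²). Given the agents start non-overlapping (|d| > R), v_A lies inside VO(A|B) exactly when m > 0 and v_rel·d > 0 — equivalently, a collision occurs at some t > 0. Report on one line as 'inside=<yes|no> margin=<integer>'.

d = (-5, 10),  |d|² = 125;  R = 3+3 = 6,  c = 125−6² = 89
v_rel = (-7, 5),  |v_rel|² = 74;  v_rel·d = (-7)·(-5) + (5)·(10) = 85
74·t² − 170·t + 89 = 0  ⇒  m = 85² − 74·89 = 639
m = 639 > 0,  v_rel·d = 85 > 0  ⇒  inside

inside=yes margin=639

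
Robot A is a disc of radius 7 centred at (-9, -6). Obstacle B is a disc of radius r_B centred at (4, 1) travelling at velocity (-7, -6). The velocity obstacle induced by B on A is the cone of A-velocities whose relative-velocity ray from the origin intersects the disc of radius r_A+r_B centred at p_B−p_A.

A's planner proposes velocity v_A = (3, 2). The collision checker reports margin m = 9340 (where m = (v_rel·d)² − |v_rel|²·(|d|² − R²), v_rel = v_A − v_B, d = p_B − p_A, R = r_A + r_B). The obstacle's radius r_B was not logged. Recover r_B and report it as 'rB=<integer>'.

m = 9340
d = (13, 7);  v_rel = (10, 8),  |v_rel|² = 164
v_rel×d = (10)·(7) − (8)·(13) = -34
since m = R²·164 − (-34)²:  R² = (1156 + 9340) / 164 = 64
R = √64 = 8  ⇒  r_B = 8 − 7 = 1

rB=1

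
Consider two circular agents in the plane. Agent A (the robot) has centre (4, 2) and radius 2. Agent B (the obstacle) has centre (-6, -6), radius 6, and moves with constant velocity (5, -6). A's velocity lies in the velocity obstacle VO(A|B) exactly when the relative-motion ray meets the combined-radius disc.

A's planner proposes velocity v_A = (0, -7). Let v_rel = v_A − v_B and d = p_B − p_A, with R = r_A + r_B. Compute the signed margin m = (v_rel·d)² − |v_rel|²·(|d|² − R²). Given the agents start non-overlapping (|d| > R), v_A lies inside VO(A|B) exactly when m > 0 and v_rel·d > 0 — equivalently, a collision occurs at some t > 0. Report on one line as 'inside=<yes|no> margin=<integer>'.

d = (-10, -8),  |d|² = 164;  R = 2+6 = 8,  c = 164−8² = 100
v_rel = (-5, -1),  |v_rel|² = 26;  v_rel·d = (-5)·(-10) + (-1)·(-8) = 58
26·t² − 116·t + 100 = 0  ⇒  m = 58² − 26·100 = 764
m = 764 > 0,  v_rel·d = 58 > 0  ⇒  inside

inside=yes margin=764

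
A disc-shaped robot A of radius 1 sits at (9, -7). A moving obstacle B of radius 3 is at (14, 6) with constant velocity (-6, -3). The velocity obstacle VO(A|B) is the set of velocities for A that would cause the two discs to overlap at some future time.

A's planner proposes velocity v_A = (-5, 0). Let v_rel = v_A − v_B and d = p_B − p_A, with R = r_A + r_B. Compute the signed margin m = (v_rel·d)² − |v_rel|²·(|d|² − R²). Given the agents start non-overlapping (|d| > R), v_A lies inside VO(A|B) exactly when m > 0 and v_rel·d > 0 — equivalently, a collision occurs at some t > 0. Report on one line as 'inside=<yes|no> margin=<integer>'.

d = (5, 13),  |d|² = 194;  R = 1+3 = 4,  c = 194−4² = 178
v_rel = (1, 3),  |v_rel|² = 10;  v_rel·d = (1)·(5) + (3)·(13) = 44
10·t² − 88·t + 178 = 0  ⇒  m = 44² − 10·178 = 156
m = 156 > 0,  v_rel·d = 44 > 0  ⇒  inside

inside=yes margin=156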